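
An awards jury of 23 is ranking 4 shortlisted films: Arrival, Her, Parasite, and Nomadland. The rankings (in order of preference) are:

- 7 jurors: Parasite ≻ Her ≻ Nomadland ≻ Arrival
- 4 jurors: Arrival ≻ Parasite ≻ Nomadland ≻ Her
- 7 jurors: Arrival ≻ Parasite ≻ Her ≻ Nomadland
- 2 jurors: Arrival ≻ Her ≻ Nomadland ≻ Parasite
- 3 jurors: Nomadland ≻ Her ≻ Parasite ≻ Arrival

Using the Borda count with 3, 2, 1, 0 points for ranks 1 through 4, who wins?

Arrival: 7·0 + 4·3 + 7·3 + 2·3 + 3·0 = 39
Her: 7·2 + 4·0 + 7·1 + 2·2 + 3·2 = 31
Parasite: 7·3 + 4·2 + 7·2 + 2·0 + 3·1 = 46
Nomadland: 7·1 + 4·1 + 7·0 + 2·1 + 3·3 = 22
Parasite has the highest Borda score (46).

Parasite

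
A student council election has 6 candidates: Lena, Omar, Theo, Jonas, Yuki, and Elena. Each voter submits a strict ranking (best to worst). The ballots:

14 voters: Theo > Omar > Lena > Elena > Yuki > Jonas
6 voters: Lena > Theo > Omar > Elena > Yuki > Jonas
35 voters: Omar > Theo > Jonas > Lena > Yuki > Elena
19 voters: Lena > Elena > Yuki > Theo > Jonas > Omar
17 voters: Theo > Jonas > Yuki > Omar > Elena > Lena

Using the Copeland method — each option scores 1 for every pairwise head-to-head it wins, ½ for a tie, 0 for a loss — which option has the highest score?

Lena: beats Yuki and Elena; loses to Omar, Theo, and Jonas → score 2.
Omar: beats Lena, Jonas, Yuki, and Elena; loses to Theo → score 4.
Theo: beats Lena, Omar, Jonas, Yuki, and Elena → score 5.
Jonas: beats Lena, Yuki, and Elena; loses to Omar and Theo → score 3.
Yuki: beats Elena; loses to Lena, Omar, Theo, and Jonas → score 1.
Elena: loses to Lena, Omar, Theo, Jonas, and Yuki → score 0.
Theo has the best pairwise record.

Theo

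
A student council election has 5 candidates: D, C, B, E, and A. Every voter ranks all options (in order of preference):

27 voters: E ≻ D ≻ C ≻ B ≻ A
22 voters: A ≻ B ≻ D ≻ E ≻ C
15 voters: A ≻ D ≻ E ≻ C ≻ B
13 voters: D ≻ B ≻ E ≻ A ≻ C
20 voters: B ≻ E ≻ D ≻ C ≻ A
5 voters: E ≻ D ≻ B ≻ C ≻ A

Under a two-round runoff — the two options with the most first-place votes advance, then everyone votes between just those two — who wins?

Round 1 first-place votes: D 13, C 0, B 20, E 32, A 37.
A and E advance.
Runoff: A is preferred to E by 37 voters; E by 65.
E wins the runoff.

E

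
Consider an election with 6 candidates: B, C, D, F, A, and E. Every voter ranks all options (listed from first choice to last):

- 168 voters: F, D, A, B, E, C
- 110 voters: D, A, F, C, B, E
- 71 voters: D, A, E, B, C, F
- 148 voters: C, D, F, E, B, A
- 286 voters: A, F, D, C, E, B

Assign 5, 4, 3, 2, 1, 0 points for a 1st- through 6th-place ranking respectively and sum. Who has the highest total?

B: 168·2 + 110·1 + 71·2 + 148·1 + 286·0 = 736
C: 168·0 + 110·2 + 71·1 + 148·5 + 286·2 = 1603
D: 168·4 + 110·5 + 71·5 + 148·4 + 286·3 = 3027
F: 168·5 + 110·3 + 71·0 + 148·3 + 286·4 = 2758
A: 168·3 + 110·4 + 71·4 + 148·0 + 286·5 = 2658
E: 168·1 + 110·0 + 71·3 + 148·2 + 286·1 = 963
D has the highest Borda score (3027).

D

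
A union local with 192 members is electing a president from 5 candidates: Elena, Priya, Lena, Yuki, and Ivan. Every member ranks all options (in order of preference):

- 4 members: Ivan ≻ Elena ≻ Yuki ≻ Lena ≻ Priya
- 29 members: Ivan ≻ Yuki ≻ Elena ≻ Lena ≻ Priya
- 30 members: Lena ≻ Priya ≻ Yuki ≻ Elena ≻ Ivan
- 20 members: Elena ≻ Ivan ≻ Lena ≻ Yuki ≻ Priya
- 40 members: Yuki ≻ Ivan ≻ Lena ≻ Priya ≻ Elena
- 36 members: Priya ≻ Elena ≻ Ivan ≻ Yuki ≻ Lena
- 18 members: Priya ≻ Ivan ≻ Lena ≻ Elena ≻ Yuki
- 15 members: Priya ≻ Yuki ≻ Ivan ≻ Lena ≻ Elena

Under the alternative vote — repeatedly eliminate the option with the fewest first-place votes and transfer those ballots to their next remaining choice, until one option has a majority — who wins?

Round 1: Elena 20, Priya 69, Lena 30, Yuki 40, Ivan 33. Eliminate Elena.
Round 2: Priya 69, Lena 30, Yuki 40, Ivan 53. Eliminate Lena.
Round 3: Priya 99, Yuki 40, Ivan 53. Priya has a majority.

Priya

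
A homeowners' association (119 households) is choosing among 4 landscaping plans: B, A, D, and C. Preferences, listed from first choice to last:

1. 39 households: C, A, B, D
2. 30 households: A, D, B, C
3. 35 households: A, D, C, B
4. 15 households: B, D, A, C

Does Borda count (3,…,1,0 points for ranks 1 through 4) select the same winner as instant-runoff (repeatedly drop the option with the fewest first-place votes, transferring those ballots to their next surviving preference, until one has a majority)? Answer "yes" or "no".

yes

Borda — scores: B 114, A 288, D 160, C 152. Winner: A.
Instant-runoff — R1 B 15, A 65, D 0, C 39 (A winner). Winner: A.
The two methods agree.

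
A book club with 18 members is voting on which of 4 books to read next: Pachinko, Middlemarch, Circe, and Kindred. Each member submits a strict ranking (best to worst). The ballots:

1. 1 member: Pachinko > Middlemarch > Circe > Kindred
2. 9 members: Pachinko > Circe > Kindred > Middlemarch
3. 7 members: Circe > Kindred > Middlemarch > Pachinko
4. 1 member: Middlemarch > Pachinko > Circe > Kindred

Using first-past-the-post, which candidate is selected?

Pachinko

First-place votes: Pachinko 10, Middlemarch 1, Circe 7, Kindred 0.
Pachinko has the most first-place votes.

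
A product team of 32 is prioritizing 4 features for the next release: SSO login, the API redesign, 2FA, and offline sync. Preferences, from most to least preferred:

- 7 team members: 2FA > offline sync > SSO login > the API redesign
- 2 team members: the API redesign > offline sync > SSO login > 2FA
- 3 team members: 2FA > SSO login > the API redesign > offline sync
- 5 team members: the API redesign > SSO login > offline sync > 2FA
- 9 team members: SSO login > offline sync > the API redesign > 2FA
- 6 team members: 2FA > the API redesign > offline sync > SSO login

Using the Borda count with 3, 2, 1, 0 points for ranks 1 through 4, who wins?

SSO login: 7·1 + 2·1 + 3·2 + 5·2 + 9·3 + 6·0 = 52
the API redesign: 7·0 + 2·3 + 3·1 + 5·3 + 9·1 + 6·2 = 45
2FA: 7·3 + 2·0 + 3·3 + 5·0 + 9·0 + 6·3 = 48
offline sync: 7·2 + 2·2 + 3·0 + 5·1 + 9·2 + 6·1 = 47
SSO login has the highest Borda score (52).

SSO login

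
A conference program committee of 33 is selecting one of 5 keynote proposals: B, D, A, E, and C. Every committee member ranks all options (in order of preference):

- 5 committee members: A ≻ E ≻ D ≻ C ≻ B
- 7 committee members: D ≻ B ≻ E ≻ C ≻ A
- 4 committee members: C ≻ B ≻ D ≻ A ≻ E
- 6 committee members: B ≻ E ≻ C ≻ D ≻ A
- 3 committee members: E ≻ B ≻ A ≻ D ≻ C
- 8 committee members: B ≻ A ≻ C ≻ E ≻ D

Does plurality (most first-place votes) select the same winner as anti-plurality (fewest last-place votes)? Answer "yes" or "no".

no

Plurality — first-place votes: B 14, D 7, A 5, E 3, C 4. Winner: B.
Anti-plurality — last-place votes: B 5, D 8, A 13, E 4, C 3. Winner: C.
The two methods disagree.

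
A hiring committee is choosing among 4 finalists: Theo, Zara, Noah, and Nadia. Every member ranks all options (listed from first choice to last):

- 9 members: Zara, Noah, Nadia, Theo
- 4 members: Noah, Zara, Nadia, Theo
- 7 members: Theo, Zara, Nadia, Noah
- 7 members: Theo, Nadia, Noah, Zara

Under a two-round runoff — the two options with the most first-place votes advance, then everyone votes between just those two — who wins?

Theo

Round 1 first-place votes: Theo 14, Zara 9, Noah 4, Nadia 0.
Theo and Zara advance.
Runoff: Theo is preferred to Zara by 14 voters; Zara by 13.
Theo wins the runoff.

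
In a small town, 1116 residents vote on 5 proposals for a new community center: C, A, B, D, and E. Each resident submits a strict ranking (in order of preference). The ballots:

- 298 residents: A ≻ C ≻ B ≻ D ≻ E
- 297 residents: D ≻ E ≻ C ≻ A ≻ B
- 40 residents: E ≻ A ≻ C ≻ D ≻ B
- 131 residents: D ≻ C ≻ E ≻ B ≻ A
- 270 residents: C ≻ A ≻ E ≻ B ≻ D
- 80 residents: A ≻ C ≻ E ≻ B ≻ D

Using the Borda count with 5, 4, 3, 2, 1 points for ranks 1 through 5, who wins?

C: 298·4 + 297·3 + 40·3 + 131·4 + 270·5 + 80·4 = 4397
A: 298·5 + 297·2 + 40·4 + 131·1 + 270·4 + 80·5 = 3855
B: 298·3 + 297·1 + 40·1 + 131·2 + 270·2 + 80·2 = 2193
D: 298·2 + 297·5 + 40·2 + 131·5 + 270·1 + 80·1 = 3166
E: 298·1 + 297·4 + 40·5 + 131·3 + 270·3 + 80·3 = 3129
C has the highest Borda score (4397).

C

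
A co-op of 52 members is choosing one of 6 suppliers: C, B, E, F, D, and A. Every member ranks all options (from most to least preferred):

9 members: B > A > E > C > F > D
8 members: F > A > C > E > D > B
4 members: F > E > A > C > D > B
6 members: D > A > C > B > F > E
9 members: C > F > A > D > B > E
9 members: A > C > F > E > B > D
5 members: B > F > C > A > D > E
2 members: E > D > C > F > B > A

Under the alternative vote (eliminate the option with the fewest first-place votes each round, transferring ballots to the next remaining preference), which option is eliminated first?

E

Round 1: C 9, B 14, E 2, F 12, D 6, A 9. Eliminate E.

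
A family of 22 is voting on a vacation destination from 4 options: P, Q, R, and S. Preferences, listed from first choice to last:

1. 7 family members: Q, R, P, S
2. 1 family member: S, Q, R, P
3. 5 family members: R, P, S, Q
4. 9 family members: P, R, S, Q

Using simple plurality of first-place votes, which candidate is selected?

First-place votes: P 9, Q 7, R 5, S 1.
P has the most first-place votes.

P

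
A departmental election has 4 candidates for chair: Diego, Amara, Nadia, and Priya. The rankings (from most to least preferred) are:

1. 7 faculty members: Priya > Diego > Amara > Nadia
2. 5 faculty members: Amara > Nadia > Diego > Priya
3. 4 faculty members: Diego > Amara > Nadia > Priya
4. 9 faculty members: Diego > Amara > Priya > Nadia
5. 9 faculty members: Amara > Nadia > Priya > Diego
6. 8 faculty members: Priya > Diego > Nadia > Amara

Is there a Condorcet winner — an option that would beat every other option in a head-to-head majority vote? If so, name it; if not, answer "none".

Checking pairwise contests:
Priya beats Diego 24–18.
Diego beats Amara 28–14.
Diego beats Nadia 28–14.
Amara beats Priya 27–15.
Every option loses at least one head-to-head, so there is no Condorcet winner.

none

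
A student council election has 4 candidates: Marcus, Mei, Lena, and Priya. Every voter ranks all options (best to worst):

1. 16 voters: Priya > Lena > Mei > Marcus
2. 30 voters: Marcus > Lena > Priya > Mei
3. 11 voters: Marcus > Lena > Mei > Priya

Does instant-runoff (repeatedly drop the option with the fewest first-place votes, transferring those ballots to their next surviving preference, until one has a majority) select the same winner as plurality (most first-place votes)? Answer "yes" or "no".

Instant-runoff — R1 Marcus 41, Mei 0, Lena 0, Priya 16 (Marcus winner). Winner: Marcus.
Plurality — first-place votes: Marcus 41, Mei 0, Lena 0, Priya 16. Winner: Marcus.
The two methods agree.

yes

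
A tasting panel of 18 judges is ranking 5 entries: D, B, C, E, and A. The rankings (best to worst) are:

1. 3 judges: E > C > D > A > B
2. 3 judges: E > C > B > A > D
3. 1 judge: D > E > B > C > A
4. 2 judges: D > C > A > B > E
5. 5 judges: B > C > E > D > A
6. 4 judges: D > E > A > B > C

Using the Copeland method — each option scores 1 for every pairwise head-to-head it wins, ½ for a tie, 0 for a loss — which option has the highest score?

E

D: beats B and A; loses to C and E → score 2.
B: beats C; ties A; loses to D and E → score 1.5.
C: beats D and A; loses to B and E → score 2.
E: beats D, B, C, and A → score 4.
A: ties B; loses to D, C, and E → score 0.5.
E has the best pairwise record.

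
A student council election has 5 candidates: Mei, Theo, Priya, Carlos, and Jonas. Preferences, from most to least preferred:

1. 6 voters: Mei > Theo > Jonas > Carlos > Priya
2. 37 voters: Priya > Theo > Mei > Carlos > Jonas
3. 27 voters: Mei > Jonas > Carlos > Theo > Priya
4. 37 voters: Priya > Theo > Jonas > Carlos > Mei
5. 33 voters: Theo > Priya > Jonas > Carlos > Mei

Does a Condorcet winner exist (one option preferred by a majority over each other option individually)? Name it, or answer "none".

Priya

Priya vs Mei: 107–33 for Priya.
Priya vs Theo: 74–66 for Priya.
Priya vs Carlos: 107–33 for Priya.
Priya vs Jonas: 107–33 for Priya.
Priya beats every other option head-to-head.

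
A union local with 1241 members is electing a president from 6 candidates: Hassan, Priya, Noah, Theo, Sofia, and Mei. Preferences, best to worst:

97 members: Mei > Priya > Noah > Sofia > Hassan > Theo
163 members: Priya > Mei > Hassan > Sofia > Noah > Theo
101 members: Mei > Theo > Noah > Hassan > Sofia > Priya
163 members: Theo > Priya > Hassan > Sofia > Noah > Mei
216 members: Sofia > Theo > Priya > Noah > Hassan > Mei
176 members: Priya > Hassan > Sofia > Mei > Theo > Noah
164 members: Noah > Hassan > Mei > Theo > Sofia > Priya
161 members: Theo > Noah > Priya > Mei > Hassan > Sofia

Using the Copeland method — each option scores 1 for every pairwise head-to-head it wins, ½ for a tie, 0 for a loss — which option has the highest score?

Hassan: beats Sofia and Mei; loses to Priya, Noah, and Theo → score 2.
Priya: beats Hassan, Noah, Sofia, and Mei; loses to Theo → score 4.
Noah: beats Hassan and Mei; loses to Priya, Theo, and Sofia → score 2.
Theo: beats Hassan, Priya, and Noah; loses to Sofia and Mei → score 3.
Sofia: beats Noah and Theo; loses to Hassan, Priya, and Mei → score 2.
Mei: beats Theo and Sofia; loses to Hassan, Priya, and Noah → score 2.
Priya has the best pairwise record.

Priya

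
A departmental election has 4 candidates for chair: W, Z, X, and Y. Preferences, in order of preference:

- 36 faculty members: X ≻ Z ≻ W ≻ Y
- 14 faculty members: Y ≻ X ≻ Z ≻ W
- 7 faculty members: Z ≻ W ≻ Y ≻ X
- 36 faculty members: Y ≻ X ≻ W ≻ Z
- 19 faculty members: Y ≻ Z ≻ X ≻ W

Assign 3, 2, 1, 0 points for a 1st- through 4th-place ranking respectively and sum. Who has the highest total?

X

W: 36·1 + 14·0 + 7·2 + 36·1 + 19·0 = 86
Z: 36·2 + 14·1 + 7·3 + 36·0 + 19·2 = 145
X: 36·3 + 14·2 + 7·0 + 36·2 + 19·1 = 227
Y: 36·0 + 14·3 + 7·1 + 36·3 + 19·3 = 214
X has the highest Borda score (227).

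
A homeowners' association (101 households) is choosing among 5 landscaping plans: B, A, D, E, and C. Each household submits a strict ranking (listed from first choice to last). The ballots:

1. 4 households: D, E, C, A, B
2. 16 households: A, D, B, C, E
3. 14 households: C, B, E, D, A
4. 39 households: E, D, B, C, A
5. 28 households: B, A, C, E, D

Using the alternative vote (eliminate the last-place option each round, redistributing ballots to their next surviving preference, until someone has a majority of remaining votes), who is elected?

Round 1: B 28, A 16, D 4, E 39, C 14. Eliminate D.
Round 2: B 28, A 16, E 43, C 14. Eliminate C.
Round 3: B 42, A 16, E 43. Eliminate A.
Round 4: B 58, E 43. B has a majority.

B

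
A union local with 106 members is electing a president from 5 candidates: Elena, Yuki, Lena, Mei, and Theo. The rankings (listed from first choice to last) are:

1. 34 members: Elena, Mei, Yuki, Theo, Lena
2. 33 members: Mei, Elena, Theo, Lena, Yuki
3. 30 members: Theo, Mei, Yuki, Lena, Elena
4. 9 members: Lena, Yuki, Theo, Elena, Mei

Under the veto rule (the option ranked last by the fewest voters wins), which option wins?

Theo

Last-place votes: Elena 30, Yuki 33, Lena 34, Mei 9, Theo 0.
Theo is ranked last by the fewest voters, so Theo wins.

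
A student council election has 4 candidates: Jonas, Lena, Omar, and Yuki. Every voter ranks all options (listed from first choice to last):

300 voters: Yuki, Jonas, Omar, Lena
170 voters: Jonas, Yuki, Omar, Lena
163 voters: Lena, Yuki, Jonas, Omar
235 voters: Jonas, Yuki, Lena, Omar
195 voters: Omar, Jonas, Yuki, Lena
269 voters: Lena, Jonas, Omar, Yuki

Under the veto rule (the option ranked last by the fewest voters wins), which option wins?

Jonas

Last-place votes: Jonas 0, Lena 665, Omar 398, Yuki 269.
Jonas is ranked last by the fewest voters, so Jonas wins.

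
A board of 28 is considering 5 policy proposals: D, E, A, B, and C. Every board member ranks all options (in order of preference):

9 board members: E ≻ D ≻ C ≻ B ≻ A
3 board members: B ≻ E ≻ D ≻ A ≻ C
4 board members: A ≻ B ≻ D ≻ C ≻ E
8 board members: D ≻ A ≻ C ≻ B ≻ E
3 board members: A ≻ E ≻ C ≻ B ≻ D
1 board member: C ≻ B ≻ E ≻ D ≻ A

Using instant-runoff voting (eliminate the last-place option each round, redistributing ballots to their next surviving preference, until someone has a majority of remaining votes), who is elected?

E

Round 1: D 8, E 9, A 7, B 3, C 1. Eliminate C.
Round 2: D 8, E 9, A 7, B 4. Eliminate B.
Round 3: D 8, E 13, A 7. Eliminate A.
Round 4: D 12, E 16. E has a majority.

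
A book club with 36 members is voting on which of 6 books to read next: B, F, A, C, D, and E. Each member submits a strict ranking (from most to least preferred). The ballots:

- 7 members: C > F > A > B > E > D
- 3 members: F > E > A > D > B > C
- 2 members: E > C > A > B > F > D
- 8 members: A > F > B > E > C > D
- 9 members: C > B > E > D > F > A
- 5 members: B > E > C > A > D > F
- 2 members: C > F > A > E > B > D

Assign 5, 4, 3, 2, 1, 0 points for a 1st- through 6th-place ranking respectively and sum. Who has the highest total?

B: 7·2 + 3·1 + 2·2 + 8·3 + 9·4 + 5·5 + 2·1 = 108
F: 7·4 + 3·5 + 2·1 + 8·4 + 9·1 + 5·0 + 2·4 = 94
A: 7·3 + 3·3 + 2·3 + 8·5 + 9·0 + 5·2 + 2·3 = 92
C: 7·5 + 3·0 + 2·4 + 8·1 + 9·5 + 5·3 + 2·5 = 121
D: 7·0 + 3·2 + 2·0 + 8·0 + 9·2 + 5·1 + 2·0 = 29
E: 7·1 + 3·4 + 2·5 + 8·2 + 9·3 + 5·4 + 2·2 = 96
C has the highest Borda score (121).

C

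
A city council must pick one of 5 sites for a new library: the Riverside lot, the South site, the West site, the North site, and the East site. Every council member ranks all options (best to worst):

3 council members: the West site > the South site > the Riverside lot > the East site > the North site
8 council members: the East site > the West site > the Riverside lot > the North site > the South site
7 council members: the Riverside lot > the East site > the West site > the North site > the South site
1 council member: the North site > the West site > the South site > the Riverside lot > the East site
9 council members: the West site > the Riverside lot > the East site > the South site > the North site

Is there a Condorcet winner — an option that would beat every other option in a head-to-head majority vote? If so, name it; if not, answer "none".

none

Checking pairwise contests:
the West site beats the Riverside lot 21–7.
the Riverside lot beats the South site 24–4.
the East site beats the West site 15–13.
the Riverside lot beats the North site 27–1.
the Riverside lot beats the East site 20–8.
Every option loses at least one head-to-head, so there is no Condorcet winner.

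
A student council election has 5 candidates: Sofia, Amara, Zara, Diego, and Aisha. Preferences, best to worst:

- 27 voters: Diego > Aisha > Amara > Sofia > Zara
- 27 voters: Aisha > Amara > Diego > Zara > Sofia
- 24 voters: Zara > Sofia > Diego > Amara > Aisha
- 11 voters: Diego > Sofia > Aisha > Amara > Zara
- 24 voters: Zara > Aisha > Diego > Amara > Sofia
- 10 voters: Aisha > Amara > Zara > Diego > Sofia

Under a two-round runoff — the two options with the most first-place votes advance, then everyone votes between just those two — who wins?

Diego

Round 1 first-place votes: Sofia 0, Amara 0, Zara 48, Diego 38, Aisha 37.
Zara and Diego advance.
Runoff: Zara is preferred to Diego by 58 voters; Diego by 65.
Diego wins the runoff.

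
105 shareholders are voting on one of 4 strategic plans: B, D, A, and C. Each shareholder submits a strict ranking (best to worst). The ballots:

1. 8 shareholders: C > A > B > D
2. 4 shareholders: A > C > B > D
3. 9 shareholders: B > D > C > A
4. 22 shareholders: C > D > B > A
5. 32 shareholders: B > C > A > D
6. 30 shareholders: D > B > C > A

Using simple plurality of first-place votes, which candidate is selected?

B

First-place votes: B 41, D 30, A 4, C 30.
B has the most first-place votes.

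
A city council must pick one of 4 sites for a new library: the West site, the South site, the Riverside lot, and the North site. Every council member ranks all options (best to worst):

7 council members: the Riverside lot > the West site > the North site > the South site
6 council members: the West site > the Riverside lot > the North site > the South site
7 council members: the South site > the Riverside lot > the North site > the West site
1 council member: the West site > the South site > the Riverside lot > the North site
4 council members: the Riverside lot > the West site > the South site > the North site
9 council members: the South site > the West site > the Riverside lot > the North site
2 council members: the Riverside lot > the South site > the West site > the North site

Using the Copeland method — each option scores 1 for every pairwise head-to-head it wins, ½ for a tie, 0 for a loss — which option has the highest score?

the Riverside lot

the West site: beats the North site; ties the South site; loses to the Riverside lot → score 1.5.
the South site: beats the North site; ties the West site; loses to the Riverside lot → score 1.5.
the Riverside lot: beats the West site, the South site, and the North site → score 3.
the North site: loses to the West site, the South site, and the Riverside lot → score 0.
the Riverside lot has the best pairwise record.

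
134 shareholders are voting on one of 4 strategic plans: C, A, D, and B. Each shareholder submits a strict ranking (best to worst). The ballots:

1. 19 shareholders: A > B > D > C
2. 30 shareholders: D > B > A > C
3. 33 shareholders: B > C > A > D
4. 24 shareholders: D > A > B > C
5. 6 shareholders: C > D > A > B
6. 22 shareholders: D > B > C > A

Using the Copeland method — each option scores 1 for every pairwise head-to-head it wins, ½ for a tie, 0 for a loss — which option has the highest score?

D

C: loses to A, D, and B → score 0.
A: beats C; loses to D and B → score 1.
D: beats C, A, and B → score 3.
B: beats C and A; loses to D → score 2.
D has the best pairwise record.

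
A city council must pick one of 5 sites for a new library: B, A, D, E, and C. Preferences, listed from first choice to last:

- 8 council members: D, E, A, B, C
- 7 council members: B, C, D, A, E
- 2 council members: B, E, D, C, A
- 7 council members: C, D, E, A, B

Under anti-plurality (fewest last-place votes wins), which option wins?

Last-place votes: B 7, A 2, D 0, E 7, C 8.
D is ranked last by the fewest voters, so D wins.

D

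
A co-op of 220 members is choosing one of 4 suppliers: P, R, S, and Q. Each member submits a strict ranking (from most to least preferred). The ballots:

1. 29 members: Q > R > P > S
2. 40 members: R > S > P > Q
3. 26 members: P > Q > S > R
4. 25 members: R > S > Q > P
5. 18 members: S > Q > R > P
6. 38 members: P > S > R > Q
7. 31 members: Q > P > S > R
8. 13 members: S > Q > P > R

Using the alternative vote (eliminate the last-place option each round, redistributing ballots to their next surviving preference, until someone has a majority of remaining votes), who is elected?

Round 1: P 64, R 65, S 31, Q 60. Eliminate S.
Round 2: P 64, R 65, Q 91. Eliminate P.
Round 3: R 103, Q 117. Q has a majority.

Q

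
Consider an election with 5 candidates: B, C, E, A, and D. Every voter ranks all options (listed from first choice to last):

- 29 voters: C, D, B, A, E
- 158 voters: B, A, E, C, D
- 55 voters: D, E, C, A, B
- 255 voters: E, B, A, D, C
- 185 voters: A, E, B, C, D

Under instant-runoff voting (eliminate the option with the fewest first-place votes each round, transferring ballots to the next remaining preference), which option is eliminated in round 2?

Round 1: B 158, C 29, E 255, A 185, D 55. Eliminate C.
Round 2: B 158, E 255, A 185, D 84. Eliminate D.

D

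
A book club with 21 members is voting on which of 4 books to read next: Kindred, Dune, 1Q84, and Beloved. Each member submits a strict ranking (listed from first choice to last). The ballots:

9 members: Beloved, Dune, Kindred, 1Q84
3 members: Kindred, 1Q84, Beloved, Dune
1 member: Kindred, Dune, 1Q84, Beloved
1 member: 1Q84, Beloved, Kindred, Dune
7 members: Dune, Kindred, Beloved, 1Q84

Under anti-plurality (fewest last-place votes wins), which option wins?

Kindred

Last-place votes: Kindred 0, Dune 4, 1Q84 16, Beloved 1.
Kindred is ranked last by the fewest voters, so Kindred wins.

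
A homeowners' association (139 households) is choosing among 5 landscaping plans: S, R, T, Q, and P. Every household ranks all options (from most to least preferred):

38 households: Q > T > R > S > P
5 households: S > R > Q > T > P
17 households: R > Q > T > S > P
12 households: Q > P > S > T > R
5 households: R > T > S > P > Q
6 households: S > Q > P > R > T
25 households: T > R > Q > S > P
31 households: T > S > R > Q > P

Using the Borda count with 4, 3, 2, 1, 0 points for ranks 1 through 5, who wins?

T

S: 38·1 + 5·4 + 17·1 + 12·2 + 5·2 + 6·4 + 25·1 + 31·3 = 251
R: 38·2 + 5·3 + 17·4 + 12·0 + 5·4 + 6·1 + 25·3 + 31·2 = 322
T: 38·3 + 5·1 + 17·2 + 12·1 + 5·3 + 6·0 + 25·4 + 31·4 = 404
Q: 38·4 + 5·2 + 17·3 + 12·4 + 5·0 + 6·3 + 25·2 + 31·1 = 360
P: 38·0 + 5·0 + 17·0 + 12·3 + 5·1 + 6·2 + 25·0 + 31·0 = 53
T has the highest Borda score (404).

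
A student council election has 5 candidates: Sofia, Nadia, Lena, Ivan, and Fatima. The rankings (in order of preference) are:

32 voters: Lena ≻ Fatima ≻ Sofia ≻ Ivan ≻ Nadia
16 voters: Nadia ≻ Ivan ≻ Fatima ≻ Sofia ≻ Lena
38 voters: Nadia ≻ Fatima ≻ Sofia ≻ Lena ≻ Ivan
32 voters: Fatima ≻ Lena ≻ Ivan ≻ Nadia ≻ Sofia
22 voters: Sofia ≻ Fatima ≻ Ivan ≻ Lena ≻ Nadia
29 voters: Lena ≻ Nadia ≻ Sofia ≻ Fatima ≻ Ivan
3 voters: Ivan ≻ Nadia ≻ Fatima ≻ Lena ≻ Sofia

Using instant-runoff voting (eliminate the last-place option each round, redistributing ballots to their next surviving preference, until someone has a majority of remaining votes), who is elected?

Round 1: Sofia 22, Nadia 54, Lena 61, Ivan 3, Fatima 32. Eliminate Ivan.
Round 2: Sofia 22, Nadia 57, Lena 61, Fatima 32. Eliminate Sofia.
Round 3: Nadia 57, Lena 61, Fatima 54. Eliminate Fatima.
Round 4: Nadia 57, Lena 115. Lena has a majority.

Lena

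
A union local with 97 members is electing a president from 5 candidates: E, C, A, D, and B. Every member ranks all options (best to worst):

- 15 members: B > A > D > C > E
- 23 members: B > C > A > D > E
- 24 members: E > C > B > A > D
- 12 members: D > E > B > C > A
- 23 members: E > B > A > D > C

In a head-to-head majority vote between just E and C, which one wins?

E

Voters preferring E to C: 59; preferring C to E: 38.
E wins the head-to-head.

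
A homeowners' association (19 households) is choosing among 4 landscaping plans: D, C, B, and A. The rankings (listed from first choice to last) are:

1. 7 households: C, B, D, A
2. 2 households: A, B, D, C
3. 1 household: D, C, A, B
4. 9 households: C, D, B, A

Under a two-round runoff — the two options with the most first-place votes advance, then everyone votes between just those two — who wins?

C

Round 1 first-place votes: D 1, C 16, B 0, A 2.
C and A advance.
Runoff: C is preferred to A by 17 voters; A by 2.
C wins the runoff.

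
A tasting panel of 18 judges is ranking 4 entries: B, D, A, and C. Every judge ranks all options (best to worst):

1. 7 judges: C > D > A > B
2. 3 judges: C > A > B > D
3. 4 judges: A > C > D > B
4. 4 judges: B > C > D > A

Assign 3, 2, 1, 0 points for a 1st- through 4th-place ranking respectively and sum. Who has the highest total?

B: 7·0 + 3·1 + 4·0 + 4·3 = 15
D: 7·2 + 3·0 + 4·1 + 4·1 = 22
A: 7·1 + 3·2 + 4·3 + 4·0 = 25
C: 7·3 + 3·3 + 4·2 + 4·2 = 46
C has the highest Borda score (46).

C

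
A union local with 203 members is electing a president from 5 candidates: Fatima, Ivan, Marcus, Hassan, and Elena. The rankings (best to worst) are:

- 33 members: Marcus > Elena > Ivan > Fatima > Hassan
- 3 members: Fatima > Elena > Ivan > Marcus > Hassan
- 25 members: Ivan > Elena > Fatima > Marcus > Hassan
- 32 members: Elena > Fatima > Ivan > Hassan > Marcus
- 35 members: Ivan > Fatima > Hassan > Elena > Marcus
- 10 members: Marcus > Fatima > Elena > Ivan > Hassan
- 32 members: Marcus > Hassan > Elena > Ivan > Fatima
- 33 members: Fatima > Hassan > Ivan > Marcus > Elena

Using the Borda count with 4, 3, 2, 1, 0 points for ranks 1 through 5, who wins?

Fatima: 33·1 + 3·4 + 25·2 + 32·3 + 35·3 + 10·3 + 32·0 + 33·4 = 458
Ivan: 33·2 + 3·2 + 25·4 + 32·2 + 35·4 + 10·1 + 32·1 + 33·2 = 484
Marcus: 33·4 + 3·1 + 25·1 + 32·0 + 35·0 + 10·4 + 32·4 + 33·1 = 361
Hassan: 33·0 + 3·0 + 25·0 + 32·1 + 35·2 + 10·0 + 32·3 + 33·3 = 297
Elena: 33·3 + 3·3 + 25·3 + 32·4 + 35·1 + 10·2 + 32·2 + 33·0 = 430
Ivan has the highest Borda score (484).

Ivan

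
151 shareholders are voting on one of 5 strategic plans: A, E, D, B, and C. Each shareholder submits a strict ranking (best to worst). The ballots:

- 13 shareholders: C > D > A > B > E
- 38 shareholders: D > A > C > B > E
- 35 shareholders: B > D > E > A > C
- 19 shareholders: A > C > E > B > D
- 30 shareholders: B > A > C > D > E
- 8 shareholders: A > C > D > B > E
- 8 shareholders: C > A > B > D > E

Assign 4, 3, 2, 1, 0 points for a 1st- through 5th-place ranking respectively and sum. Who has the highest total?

A

A: 13·2 + 38·3 + 35·1 + 19·4 + 30·3 + 8·4 + 8·3 = 397
E: 13·0 + 38·0 + 35·2 + 19·2 + 30·0 + 8·0 + 8·0 = 108
D: 13·3 + 38·4 + 35·3 + 19·0 + 30·1 + 8·2 + 8·1 = 350
B: 13·1 + 38·1 + 35·4 + 19·1 + 30·4 + 8·1 + 8·2 = 354
C: 13·4 + 38·2 + 35·0 + 19·3 + 30·2 + 8·3 + 8·4 = 301
A has the highest Borda score (397).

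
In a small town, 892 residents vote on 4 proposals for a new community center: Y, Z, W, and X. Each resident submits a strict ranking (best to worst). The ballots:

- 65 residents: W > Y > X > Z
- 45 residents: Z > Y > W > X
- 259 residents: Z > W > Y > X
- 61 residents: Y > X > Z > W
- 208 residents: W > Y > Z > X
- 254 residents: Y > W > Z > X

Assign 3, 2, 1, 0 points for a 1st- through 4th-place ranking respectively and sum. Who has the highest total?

W

Y: 65·2 + 45·2 + 259·1 + 61·3 + 208·2 + 254·3 = 1840
Z: 65·0 + 45·3 + 259·3 + 61·1 + 208·1 + 254·1 = 1435
W: 65·3 + 45·1 + 259·2 + 61·0 + 208·3 + 254·2 = 1890
X: 65·1 + 45·0 + 259·0 + 61·2 + 208·0 + 254·0 = 187
W has the highest Borda score (1890).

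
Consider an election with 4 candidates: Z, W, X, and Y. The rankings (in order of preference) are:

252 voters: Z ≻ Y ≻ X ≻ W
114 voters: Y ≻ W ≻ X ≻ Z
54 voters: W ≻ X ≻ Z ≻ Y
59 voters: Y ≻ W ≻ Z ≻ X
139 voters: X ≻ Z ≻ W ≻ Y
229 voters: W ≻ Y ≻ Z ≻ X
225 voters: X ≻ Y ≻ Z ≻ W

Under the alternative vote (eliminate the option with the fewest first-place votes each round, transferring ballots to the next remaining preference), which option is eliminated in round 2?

Round 1: Z 252, W 283, X 364, Y 173. Eliminate Y.
Round 2: Z 252, W 456, X 364. Eliminate Z.

Z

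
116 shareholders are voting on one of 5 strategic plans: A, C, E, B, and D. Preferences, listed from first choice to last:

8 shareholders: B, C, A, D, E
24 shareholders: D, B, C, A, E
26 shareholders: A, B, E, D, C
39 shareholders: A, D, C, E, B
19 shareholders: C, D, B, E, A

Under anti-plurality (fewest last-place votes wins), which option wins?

D

Last-place votes: A 19, C 26, E 32, B 39, D 0.
D is ranked last by the fewest voters, so D wins.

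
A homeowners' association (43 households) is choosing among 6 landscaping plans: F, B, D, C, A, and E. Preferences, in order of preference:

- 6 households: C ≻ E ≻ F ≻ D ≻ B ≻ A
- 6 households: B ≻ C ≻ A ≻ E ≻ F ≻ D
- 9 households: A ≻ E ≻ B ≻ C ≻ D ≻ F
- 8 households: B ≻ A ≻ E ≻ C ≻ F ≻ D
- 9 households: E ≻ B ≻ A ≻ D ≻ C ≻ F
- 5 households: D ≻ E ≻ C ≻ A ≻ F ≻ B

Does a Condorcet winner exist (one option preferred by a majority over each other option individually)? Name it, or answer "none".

Checking pairwise contests:
B beats F 32–11.
E beats B 29–14.
B beats D 32–11.
B beats C 32–11.
B beats A 29–14.
A beats E 23–20.
Every option loses at least one head-to-head, so there is no Condorcet winner.

none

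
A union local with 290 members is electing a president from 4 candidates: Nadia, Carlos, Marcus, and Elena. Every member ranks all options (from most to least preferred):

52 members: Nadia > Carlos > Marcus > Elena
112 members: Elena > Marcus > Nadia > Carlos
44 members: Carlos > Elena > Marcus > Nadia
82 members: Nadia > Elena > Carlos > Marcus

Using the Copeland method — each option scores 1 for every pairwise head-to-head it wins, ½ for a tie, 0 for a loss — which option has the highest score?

Elena

Nadia: beats Carlos; loses to Marcus and Elena → score 1.
Carlos: beats Marcus; loses to Nadia and Elena → score 1.
Marcus: beats Nadia; loses to Carlos and Elena → score 1.
Elena: beats Nadia, Carlos, and Marcus → score 3.
Elena has the best pairwise record.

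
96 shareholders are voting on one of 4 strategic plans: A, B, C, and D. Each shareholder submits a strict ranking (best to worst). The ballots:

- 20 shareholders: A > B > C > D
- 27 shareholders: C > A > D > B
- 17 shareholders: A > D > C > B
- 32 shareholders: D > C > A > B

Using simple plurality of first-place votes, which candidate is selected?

First-place votes: A 37, B 0, C 27, D 32.
A has the most first-place votes.

A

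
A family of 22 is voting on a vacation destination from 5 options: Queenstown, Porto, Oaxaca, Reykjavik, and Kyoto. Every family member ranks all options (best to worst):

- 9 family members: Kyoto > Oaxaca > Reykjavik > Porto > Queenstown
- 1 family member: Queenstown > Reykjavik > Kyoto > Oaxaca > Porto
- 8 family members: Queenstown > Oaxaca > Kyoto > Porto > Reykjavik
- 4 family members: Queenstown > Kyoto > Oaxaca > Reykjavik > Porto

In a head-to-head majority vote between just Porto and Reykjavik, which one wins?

Voters preferring Porto to Reykjavik: 8; preferring Reykjavik to Porto: 14.
Reykjavik wins the head-to-head.

Reykjavik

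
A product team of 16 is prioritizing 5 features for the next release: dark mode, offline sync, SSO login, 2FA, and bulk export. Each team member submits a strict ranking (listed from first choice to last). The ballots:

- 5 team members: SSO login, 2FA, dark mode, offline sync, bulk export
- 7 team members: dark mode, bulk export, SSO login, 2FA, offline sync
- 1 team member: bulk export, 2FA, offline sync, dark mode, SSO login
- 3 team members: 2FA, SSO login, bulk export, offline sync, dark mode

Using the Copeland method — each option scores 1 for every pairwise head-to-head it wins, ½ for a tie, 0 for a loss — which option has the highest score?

SSO login

dark mode: beats offline sync and bulk export; ties SSO login; loses to 2FA → score 2.5.
offline sync: loses to dark mode, SSO login, 2FA, and bulk export → score 0.
SSO login: beats offline sync and 2FA; ties dark mode and bulk export → score 3.
2FA: beats dark mode and offline sync; ties bulk export; loses to SSO login → score 2.5.
bulk export: beats offline sync; ties SSO login and 2FA; loses to dark mode → score 2.
SSO login has the best pairwise record.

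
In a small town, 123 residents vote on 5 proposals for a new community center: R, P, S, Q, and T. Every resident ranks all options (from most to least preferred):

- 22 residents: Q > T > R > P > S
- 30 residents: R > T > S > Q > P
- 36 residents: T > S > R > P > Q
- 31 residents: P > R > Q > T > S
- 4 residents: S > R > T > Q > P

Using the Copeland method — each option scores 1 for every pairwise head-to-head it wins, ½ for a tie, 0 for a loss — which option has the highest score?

R

R: beats P, S, Q, and T → score 4.
P: beats Q; loses to R, S, and T → score 1.
S: beats P and Q; loses to R and T → score 2.
Q: loses to R, P, S, and T → score 0.
T: beats P, S, and Q; loses to R → score 3.
R has the best pairwise record.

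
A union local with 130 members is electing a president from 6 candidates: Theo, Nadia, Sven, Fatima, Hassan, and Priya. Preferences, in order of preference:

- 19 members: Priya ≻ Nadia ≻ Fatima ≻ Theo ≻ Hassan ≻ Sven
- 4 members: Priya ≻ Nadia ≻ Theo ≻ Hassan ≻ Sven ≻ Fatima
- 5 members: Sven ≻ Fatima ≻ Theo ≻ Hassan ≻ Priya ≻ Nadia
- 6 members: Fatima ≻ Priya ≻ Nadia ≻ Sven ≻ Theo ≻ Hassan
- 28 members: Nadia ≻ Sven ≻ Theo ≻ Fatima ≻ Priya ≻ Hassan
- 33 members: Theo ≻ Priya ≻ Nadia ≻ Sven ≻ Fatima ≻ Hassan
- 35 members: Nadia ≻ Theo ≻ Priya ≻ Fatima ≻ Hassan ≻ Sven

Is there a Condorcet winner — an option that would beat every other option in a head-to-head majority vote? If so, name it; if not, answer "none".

none

Checking pairwise contests:
Nadia beats Theo 92–38.
Priya beats Nadia 67–63.
Theo beats Sven 91–39.
Theo beats Fatima 100–30.
Theo beats Hassan 130–0.
Theo beats Priya 101–29.
Every option loses at least one head-to-head, so there is no Condorcet winner.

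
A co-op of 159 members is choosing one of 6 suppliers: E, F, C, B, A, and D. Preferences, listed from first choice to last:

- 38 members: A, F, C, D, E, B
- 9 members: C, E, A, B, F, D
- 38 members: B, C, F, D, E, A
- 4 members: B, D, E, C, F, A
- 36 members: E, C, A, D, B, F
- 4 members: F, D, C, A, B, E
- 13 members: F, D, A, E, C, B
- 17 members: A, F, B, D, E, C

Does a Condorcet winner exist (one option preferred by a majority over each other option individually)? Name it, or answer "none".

C

C vs E: 89–70 for C.
C vs F: 87–72 for C.
C vs B: 100–59 for C.
C vs A: 91–68 for C.
C vs D: 121–38 for C.
C beats every other option head-to-head.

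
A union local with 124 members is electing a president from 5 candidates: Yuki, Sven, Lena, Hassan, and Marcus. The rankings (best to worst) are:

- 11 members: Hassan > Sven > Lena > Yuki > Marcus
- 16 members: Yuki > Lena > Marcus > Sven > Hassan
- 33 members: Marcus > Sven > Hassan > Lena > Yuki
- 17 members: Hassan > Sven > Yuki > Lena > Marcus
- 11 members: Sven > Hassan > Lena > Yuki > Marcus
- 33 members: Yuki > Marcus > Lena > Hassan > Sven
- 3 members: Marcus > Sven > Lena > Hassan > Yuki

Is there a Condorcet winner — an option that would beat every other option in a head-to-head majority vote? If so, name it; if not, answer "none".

none

Checking pairwise contests:
Sven beats Yuki 75–49.
Marcus beats Sven 85–39.
Yuki beats Lena 66–58.
Sven beats Hassan 63–61.
Yuki beats Marcus 88–36.
Every option loses at least one head-to-head, so there is no Condorcet winner.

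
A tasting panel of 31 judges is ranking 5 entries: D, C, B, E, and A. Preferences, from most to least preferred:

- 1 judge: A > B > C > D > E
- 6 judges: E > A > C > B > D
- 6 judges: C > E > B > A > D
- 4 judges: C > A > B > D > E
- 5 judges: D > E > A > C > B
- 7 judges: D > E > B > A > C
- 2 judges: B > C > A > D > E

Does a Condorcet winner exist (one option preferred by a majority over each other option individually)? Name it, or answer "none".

none

Checking pairwise contests:
C beats D 19–12.
E beats C 18–13.
C beats B 21–10.
D beats E 19–12.
E beats A 24–7.
Every option loses at least one head-to-head, so there is no Condorcet winner.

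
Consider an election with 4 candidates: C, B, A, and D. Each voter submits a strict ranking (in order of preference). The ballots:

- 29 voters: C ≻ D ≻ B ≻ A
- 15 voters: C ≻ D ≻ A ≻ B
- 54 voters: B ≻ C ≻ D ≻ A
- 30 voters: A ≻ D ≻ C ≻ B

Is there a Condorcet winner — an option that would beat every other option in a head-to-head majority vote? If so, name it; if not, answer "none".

C vs B: 74–54 for C.
C vs A: 98–30 for C.
C vs D: 98–30 for C.
C beats every other option head-to-head.

C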